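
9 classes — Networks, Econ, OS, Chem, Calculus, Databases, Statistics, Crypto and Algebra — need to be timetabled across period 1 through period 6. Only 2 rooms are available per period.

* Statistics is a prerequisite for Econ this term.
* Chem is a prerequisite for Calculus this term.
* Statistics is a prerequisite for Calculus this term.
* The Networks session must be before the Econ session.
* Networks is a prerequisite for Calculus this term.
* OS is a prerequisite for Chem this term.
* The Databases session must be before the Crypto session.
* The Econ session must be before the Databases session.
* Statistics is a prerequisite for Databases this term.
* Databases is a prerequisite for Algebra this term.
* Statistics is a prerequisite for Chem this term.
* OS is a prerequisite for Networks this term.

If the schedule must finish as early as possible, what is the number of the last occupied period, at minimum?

5

The precedence chain requires at least 5 distinct periods.
With at most 2 per period and 9 classes, at least 5 periods are needed.
5 works (last occupied period: period 5): for example Networks=period 2; Econ=period 3; Statistics=period 1; Databases=period 4; Chem=period 2; Crypto=period 5; OS=period 1; Algebra=period 5; Calculus=period 3.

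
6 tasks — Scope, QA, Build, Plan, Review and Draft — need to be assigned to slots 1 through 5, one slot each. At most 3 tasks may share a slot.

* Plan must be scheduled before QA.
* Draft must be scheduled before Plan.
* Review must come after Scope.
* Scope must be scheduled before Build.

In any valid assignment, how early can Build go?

Precedence pushes Build to at least 2.
Build at 2 is achievable: Plan -> 2; QA -> 3; Draft -> 1; Review -> 2; Build -> 2; Scope -> 1.

2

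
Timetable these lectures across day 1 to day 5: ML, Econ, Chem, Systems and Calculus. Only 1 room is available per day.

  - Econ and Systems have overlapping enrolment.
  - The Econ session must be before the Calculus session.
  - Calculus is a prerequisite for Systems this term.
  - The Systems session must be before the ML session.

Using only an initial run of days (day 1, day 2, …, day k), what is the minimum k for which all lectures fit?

5

The precedence chain requires at least 4 distinct days.
With at most 1 per day and 5 lectures, at least 5 days are needed.
5 works (last occupied day: day 5): for example Systems -> day 3, Calculus -> day 2, Econ -> day 1, ML -> day 4, Chem -> day 5.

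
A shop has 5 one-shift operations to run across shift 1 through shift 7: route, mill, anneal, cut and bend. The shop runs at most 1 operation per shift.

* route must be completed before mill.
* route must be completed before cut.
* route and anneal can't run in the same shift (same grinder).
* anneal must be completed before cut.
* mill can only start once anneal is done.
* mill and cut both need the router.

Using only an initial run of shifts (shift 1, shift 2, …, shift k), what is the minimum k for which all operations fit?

The precedence chain requires at least 2 distinct shifts.
With at most 1 per shift and 5 operations, at least 5 shifts are needed.
5 works (last occupied shift: shift 5): for example bend -> shift 5; route -> shift 1; cut -> shift 4; mill -> shift 3; anneal -> shift 2.

5 shifts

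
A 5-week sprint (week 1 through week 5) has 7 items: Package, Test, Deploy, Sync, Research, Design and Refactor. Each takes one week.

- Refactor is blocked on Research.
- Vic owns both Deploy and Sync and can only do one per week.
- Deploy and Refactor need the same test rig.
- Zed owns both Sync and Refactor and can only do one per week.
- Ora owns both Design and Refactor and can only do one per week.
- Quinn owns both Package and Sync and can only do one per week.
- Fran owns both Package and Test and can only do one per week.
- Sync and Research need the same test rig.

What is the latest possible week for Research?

week 4

Downstream work caps Research at week 4.
Research at week 4 is achievable: Sync=week 2; Design=week 1; Refactor=week 5; Research=week 4; Test=week 2; Deploy=week 1; Package=week 1.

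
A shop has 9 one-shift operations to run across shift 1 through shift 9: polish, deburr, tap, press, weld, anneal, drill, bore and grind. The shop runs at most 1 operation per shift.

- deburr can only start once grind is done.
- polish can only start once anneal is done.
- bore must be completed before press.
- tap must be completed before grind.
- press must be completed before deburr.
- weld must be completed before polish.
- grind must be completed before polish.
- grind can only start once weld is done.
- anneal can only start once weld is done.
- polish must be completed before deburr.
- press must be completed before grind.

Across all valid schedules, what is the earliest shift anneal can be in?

Precedence pushes anneal to at least shift 2; downstream work caps anneal at shift 7.
anneal at shift 2 is achievable: grind=shift 6; drill=shift 9; bore=shift 3; tap=shift 5; press=shift 4; weld=shift 1; anneal=shift 2; deburr=shift 8; polish=shift 7.

shift 2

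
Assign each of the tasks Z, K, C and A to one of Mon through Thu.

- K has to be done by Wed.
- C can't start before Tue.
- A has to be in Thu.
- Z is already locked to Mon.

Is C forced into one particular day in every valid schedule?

C can be Tue (e.g. A=Thu; Z=Mon; K=Mon; C=Tue) or Wed (e.g. K in Mon, Z in Mon, A in Thu, C in Wed).

No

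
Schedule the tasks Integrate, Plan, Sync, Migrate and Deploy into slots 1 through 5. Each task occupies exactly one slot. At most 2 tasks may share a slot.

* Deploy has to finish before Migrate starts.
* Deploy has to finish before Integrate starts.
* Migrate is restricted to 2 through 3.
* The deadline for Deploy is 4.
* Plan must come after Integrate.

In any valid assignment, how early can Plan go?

3

Precedence pushes Plan to at least 3.
Plan at 3 is achievable: Plan in 3, Sync in 1, Migrate in 2, Deploy in 1, Integrate in 2.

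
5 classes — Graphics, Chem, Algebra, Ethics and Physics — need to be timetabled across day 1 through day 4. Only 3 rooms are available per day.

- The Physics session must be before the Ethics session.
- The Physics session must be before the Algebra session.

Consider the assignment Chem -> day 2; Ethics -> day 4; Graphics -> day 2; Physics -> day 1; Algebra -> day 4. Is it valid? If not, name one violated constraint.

Only 3 rooms are available per day — holds.
The Physics session must be before the Algebra session — holds.
The Physics session must be before the Ethics session — holds.

Yes, all constraints hold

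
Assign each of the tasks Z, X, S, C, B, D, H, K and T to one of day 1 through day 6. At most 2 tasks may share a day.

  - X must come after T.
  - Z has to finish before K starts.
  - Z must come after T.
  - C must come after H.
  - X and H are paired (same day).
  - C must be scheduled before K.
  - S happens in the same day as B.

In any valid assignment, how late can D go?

day 6

D at day 6 is achievable: C -> day 4; X -> day 3; B -> day 5; S -> day 5; K -> day 6; Z -> day 2; D -> day 6; T -> day 1; H -> day 3.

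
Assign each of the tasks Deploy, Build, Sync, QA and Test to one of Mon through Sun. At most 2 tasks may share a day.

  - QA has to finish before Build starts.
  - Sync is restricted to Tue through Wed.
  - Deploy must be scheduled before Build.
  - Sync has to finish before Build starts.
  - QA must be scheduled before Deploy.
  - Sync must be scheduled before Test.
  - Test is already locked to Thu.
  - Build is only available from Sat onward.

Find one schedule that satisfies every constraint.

Sync -> Tue; QA -> Mon; Deploy -> Tue; Build -> Sat; Test -> Thu

Checking: QA(Mon) before Build(Sat); Sync(Tue) before Build(Sat); QA(Mon) before Deploy(Tue); Deploy(Tue) before Build(Sat); Sync(Tue) before Test(Thu); Sync=Tue in [Tue,Wed]; Build=Sat in [Sat,Sun]; Test=Thu in [Thu,Thu]; max 2 per day (cap 2).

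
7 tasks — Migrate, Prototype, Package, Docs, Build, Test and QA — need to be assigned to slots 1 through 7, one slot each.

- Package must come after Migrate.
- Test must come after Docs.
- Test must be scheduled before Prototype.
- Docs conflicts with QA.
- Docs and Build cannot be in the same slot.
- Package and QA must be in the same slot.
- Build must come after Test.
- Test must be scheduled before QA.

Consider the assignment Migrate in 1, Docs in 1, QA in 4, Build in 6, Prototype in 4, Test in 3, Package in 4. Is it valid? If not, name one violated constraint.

Valid

Docs conflicts with QA — holds.
Package must come after Migrate — holds.
Build must come after Test — holds.
Test must be scheduled before Prototype — holds.
Test must come after Docs — holds.
Test must be scheduled before QA — holds.
Docs and Build cannot be in the same slot — holds.
Package and QA must be in the same slot — holds.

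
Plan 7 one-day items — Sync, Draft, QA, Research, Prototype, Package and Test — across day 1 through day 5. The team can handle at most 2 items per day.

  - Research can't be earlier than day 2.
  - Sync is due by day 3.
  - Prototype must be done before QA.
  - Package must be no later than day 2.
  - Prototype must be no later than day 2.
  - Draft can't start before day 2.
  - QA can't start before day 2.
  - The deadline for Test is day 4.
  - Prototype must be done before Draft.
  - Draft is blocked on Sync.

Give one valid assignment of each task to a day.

QA in day 2, Draft in day 3, Research in day 3, Test in day 4, Sync in day 2, Prototype in day 1, Package in day 1

Checking: Sync(day 2) before Draft(day 3); Prototype(day 1) before Draft(day 3); Prototype(day 1) before QA(day 2); Sync=day 2 in [day 1,day 3]; QA=day 2 in [day 2,day 5]; Test=day 4 in [day 1,day 4]; Prototype=day 1 in [day 1,day 2]; Draft=day 3 in [day 2,day 5]; Research=day 3 in [day 2,day 5]; Package=day 1 in [day 1,day 2]; max 2 per day (cap 2).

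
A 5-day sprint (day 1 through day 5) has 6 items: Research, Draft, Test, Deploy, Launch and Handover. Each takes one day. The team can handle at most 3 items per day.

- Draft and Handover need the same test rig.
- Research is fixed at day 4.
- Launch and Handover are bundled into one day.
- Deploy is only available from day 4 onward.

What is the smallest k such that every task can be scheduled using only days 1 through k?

With at most 3 per day and 6 tasks, at least 2 days are needed.
Research can't be placed before day 4, so the schedule must run through at least day 4.
4 works (last occupied day: day 4): for example Handover -> day 2; Deploy -> day 4; Research -> day 4; Launch -> day 2; Draft -> day 1; Test -> day 1.

4 days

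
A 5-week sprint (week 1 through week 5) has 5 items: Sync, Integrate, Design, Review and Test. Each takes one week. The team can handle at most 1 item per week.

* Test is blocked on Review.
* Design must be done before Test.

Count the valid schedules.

Splitting on Sync: it can be week 1 (8), week 2 (8), week 3 (8), week 4 (8), week 5 (8). Listing each branch's schedules as (Integrate, Design, Review, Test) by week number:
Sync=week 1: (2,3,4,5) (2,4,3,5) (3,2,4,5) (3,4,2,5) (4,2,3,5) (4,3,2,5) (5,2,3,4) (5,3,2,4) — 8.
Sync=week 2: (1,3,4,5) (1,4,3,5) (3,1,4,5) (3,4,1,5) (4,1,3,5) (4,3,1,5) (5,1,3,4) (5,3,1,4) — 8.
Sync=week 3: (1,2,4,5) (1,4,2,5) (2,1,4,5) (2,4,1,5) (4,1,2,5) (4,2,1,5) (5,1,2,4) (5,2,1,4) — 8.
Sync=week 4: (1,2,3,5) (1,3,2,5) (2,1,3,5) (2,3,1,5) (3,1,2,5) (3,2,1,5) (5,1,2,3) (5,2,1,3) — 8.
Sync=week 5: (1,2,3,4) (1,3,2,4) (2,1,3,4) (2,3,1,4) (3,1,2,4) (3,2,1,4) (4,1,2,3) (4,2,1,3) — 8.
Summing: 8 + 8 + 8 + 8 + 8 = 40.

40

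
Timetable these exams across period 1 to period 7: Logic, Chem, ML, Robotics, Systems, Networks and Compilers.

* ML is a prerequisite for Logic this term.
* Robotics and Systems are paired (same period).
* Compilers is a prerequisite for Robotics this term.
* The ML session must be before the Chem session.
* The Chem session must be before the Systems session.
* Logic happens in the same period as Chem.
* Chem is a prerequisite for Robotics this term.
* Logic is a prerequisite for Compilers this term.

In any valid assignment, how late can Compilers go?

period 6

Precedence pushes Compilers to at least period 3; downstream work caps Compilers at period 6.
Compilers at period 6 is achievable: Robotics=period 7; Compilers=period 6; Networks=period 1; Systems=period 7; Logic=period 2; ML=period 1; Chem=period 2.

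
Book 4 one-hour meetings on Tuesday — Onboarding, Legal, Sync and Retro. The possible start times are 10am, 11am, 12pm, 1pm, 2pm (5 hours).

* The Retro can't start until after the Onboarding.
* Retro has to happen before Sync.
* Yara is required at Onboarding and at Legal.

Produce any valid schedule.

Sync -> 12pm; Onboarding -> 10am; Legal -> 11am; Retro -> 11am

Checking: Onboarding(10am) before Retro(11am); Retro(11am) before Sync(12pm); Onboarding(10am) != Legal(11am).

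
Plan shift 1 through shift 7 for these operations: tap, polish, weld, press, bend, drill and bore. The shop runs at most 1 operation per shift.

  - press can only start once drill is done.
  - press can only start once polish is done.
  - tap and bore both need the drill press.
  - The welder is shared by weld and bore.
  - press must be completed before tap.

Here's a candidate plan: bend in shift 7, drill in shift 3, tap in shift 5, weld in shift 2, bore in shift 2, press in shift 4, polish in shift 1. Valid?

No — it violates: The welder is shared by weld and bore

press can only start once drill is done — holds.
tap and bore both need the drill press — holds.
The shop runs at most 1 operation per shift — violated.
The welder is shared by weld and bore — violated.
press can only start once polish is done — holds.
press must be completed before tap — holds.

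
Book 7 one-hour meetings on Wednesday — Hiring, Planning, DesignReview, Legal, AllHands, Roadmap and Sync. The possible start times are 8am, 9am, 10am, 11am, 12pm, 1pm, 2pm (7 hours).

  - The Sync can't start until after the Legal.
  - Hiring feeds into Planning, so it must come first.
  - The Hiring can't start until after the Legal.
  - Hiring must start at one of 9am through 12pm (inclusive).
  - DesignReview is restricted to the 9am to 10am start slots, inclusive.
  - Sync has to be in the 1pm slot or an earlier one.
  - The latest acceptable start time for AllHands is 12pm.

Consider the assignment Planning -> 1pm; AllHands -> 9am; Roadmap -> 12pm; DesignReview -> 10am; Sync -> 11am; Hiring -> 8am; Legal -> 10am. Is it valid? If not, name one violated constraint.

No. Hiring must start at one of 9am through 12pm (inclusive) is not satisfied.

DesignReview is restricted to the 9am to 10am start slots, inclusive — holds.
Sync has to be in the 1pm slot or an earlier one — holds.
The latest acceptable start time for AllHands is 12pm — holds.
Hiring must start at one of 9am through 12pm (inclusive) — violated.
Hiring feeds into Planning, so it must come first — holds.
The Sync can't start until after the Legal — holds.
The Hiring can't start until after the Legal — violated.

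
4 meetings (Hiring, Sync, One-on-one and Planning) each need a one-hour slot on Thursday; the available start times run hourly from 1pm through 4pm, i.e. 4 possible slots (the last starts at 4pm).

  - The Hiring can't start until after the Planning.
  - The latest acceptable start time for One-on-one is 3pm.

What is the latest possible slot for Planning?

Downstream work caps Planning at 3pm.
Planning at 3pm is achievable: Planning=3pm, Sync=1pm, Hiring=4pm, One-on-one=1pm.

3pm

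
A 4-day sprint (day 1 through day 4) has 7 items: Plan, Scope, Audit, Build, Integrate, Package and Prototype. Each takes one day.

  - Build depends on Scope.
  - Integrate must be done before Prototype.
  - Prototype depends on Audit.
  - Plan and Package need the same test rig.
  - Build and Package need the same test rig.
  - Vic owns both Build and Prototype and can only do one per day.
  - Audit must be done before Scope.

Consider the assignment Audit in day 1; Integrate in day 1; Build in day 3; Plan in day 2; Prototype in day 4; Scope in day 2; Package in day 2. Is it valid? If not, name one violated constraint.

No — it violates: Plan and Package need the same test rig

Plan and Package need the same test rig — violated.
Prototype depends on Audit — holds.
Audit must be done before Scope — holds.
Vic owns both Build and Prototype and can only do one per day — holds.
Build and Package need the same test rig — holds.
Build depends on Scope — holds.
Integrate must be done before Prototype — holds.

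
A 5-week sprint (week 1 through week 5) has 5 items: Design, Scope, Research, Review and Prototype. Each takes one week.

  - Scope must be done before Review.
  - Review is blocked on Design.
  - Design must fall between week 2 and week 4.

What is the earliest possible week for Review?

Precedence pushes Review to at least week 3.
Review at week 3 is achievable: Research=week 1, Scope=week 1, Prototype=week 1, Review=week 3, Design=week 2.

week 3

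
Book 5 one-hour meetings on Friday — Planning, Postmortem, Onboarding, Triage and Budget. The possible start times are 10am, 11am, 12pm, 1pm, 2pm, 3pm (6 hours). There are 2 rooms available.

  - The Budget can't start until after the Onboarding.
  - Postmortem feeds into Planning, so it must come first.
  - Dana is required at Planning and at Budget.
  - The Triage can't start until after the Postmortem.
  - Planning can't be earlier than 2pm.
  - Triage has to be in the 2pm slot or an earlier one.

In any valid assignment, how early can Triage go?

11am

Precedence pushes Triage to at least 11am; Triage's own window allows nothing later than 2pm.
Triage at 11am is achievable: Triage -> 11am, Planning -> 2pm, Budget -> 11am, Postmortem -> 10am, Onboarding -> 10am.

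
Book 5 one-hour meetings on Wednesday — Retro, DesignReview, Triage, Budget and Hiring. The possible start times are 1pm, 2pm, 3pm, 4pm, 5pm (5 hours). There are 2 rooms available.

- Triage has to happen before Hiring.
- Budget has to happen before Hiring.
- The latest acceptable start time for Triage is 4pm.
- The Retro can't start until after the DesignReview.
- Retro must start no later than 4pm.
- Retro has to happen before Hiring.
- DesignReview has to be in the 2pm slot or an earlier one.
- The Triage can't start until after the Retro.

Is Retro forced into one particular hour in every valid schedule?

No

Retro can be 2pm (e.g. Retro -> 2pm, Triage -> 3pm, Budget -> 1pm, DesignReview -> 1pm, Hiring -> 4pm) or 3pm (e.g. Retro in 3pm; Triage in 4pm; Hiring in 5pm; DesignReview in 1pm; Budget in 1pm).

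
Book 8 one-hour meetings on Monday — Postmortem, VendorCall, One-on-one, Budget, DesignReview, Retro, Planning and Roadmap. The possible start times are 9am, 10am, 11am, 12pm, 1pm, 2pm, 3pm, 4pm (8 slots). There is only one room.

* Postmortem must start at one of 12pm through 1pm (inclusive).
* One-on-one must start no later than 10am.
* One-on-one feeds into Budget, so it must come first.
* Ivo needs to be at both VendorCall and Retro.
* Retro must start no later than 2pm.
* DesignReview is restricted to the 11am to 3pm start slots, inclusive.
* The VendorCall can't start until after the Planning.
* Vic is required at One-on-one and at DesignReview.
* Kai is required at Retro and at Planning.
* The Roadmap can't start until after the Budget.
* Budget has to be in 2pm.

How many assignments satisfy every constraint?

44

Splitting on Postmortem: it can be 12pm (22), 1pm (22). Listing each branch's schedules as (VendorCall, One-on-one, Budget, DesignReview, Retro, Planning, Roadmap):
Postmortem=12pm: (11am,9am,2pm,3pm,1pm,10am,4pm) (11am,10am,2pm,3pm,1pm,9am,4pm) (1pm,9am,2pm,3pm,10am,11am,4pm) (1pm,9am,2pm,3pm,11am,10am,4pm) (1pm,10am,2pm,3pm,9am,11am,4pm) (1pm,10am,2pm,3pm,11am,9am,4pm) (3pm,9am,2pm,11am,10am,1pm,4pm) (3pm,9am,2pm,11am,1pm,10am,4pm) (3pm,9am,2pm,1pm,10am,11am,4pm) (3pm,9am,2pm,1pm,11am,10am,4pm) (3pm,10am,2pm,11am,9am,1pm,4pm) (3pm,10am,2pm,11am,1pm,9am,4pm) (3pm,10am,2pm,1pm,9am,11am,4pm) (3pm,10am,2pm,1pm,11am,9am,4pm) (4pm,9am,2pm,11am,10am,1pm,3pm) (4pm,9am,2pm,11am,1pm,10am,3pm) (4pm,9am,2pm,1pm,10am,11am,3pm) (4pm,9am,2pm,1pm,11am,10am,3pm) (4pm,10am,2pm,11am,9am,1pm,3pm) (4pm,10am,2pm,11am,1pm,9am,3pm) (4pm,10am,2pm,1pm,9am,11am,3pm) (4pm,10am,2pm,1pm,11am,9am,3pm) — 22.
Postmortem=1pm: (11am,9am,2pm,3pm,12pm,10am,4pm) (11am,10am,2pm,3pm,12pm,9am,4pm) (12pm,9am,2pm,3pm,10am,11am,4pm) (12pm,9am,2pm,3pm,11am,10am,4pm) (12pm,10am,2pm,3pm,9am,11am,4pm) (12pm,10am,2pm,3pm,11am,9am,4pm) (3pm,9am,2pm,11am,10am,12pm,4pm) (3pm,9am,2pm,11am,12pm,10am,4pm) (3pm,9am,2pm,12pm,10am,11am,4pm) (3pm,9am,2pm,12pm,11am,10am,4pm) (3pm,10am,2pm,11am,9am,12pm,4pm) (3pm,10am,2pm,11am,12pm,9am,4pm) (3pm,10am,2pm,12pm,9am,11am,4pm) (3pm,10am,2pm,12pm,11am,9am,4pm) (4pm,9am,2pm,11am,10am,12pm,3pm) (4pm,9am,2pm,11am,12pm,10am,3pm) (4pm,9am,2pm,12pm,10am,11am,3pm) (4pm,9am,2pm,12pm,11am,10am,3pm) (4pm,10am,2pm,11am,9am,12pm,3pm) (4pm,10am,2pm,11am,12pm,9am,3pm) (4pm,10am,2pm,12pm,9am,11am,3pm) (4pm,10am,2pm,12pm,11am,9am,3pm) — 22.
Summing: 22 + 22 = 44.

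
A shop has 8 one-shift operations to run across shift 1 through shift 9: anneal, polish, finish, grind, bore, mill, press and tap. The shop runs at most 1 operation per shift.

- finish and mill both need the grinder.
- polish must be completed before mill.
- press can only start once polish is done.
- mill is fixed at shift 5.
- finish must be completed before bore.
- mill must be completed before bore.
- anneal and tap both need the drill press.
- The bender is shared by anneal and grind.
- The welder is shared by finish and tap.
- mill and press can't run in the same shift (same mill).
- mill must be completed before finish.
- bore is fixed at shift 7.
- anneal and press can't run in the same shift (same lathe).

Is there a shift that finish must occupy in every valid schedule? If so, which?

mill is fixed at shift 5 and must come before finish, so finish is at least shift 6.
bore is fixed at shift 7 and must come after finish, so finish is at most shift 6.
So finish must be shift 6.

shift 6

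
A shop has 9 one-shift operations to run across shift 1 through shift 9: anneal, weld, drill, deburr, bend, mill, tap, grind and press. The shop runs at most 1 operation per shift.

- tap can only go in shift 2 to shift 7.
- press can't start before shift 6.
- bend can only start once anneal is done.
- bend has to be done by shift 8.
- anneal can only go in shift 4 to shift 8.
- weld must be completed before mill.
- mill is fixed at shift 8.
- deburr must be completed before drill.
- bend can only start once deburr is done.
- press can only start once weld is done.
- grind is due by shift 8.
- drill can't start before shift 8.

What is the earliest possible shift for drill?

Drill is available from shift 8.
drill at shift 9 is achievable: grind -> shift 7, bend -> shift 5, press -> shift 6, weld -> shift 1, deburr -> shift 3, mill -> shift 8, anneal -> shift 4, drill -> shift 9, tap -> shift 2.
Nothing earlier works — the capacity limit rule out every shift before shift 9.

shift 9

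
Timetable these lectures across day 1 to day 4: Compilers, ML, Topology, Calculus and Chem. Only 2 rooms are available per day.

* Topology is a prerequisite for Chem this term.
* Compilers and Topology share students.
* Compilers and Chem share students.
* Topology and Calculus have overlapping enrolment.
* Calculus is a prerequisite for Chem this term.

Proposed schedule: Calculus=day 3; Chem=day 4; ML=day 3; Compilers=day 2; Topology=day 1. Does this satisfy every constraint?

Valid

Topology is a prerequisite for Chem this term — holds.
Topology and Calculus have overlapping enrolment — holds.
Compilers and Chem share students — holds.
Compilers and Topology share students — holds.
Only 2 rooms are available per day — holds.
Calculus is a prerequisite for Chem this term — holds.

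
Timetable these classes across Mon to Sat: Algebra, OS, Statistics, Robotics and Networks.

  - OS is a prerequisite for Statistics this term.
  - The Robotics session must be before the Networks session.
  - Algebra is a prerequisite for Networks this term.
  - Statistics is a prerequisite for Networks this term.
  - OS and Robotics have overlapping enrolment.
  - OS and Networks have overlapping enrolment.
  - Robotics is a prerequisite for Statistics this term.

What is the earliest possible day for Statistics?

Precedence pushes Statistics to at least Tue; downstream work caps Statistics at Fri.
Statistics at Wed is achievable: Algebra -> Mon, Robotics -> Mon, Statistics -> Wed, Networks -> Thu, OS -> Tue.
Nothing earlier works — the conflict constraints rule out every day before Wed.

Wed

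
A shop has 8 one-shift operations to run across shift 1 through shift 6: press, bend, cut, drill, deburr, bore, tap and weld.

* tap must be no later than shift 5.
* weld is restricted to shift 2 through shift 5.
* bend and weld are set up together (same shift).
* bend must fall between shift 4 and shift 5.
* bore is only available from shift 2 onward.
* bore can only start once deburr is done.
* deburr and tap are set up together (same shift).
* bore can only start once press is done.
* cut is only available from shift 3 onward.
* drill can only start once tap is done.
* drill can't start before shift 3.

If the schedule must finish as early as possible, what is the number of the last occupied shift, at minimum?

The precedence chain requires at least 2 distinct shifts.
bend can't be placed before shift 4, so the schedule must run through at least shift 4.
4 works (last occupied shift: shift 4): for example bore in shift 2, drill in shift 3, tap in shift 1, deburr in shift 1, press in shift 1, bend in shift 4, cut in shift 3, weld in shift 4.

4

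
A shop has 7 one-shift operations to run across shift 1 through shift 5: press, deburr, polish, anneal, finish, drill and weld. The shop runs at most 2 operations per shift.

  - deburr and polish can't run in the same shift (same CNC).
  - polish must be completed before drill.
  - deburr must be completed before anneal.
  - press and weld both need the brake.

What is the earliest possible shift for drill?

shift 2

Precedence pushes drill to at least shift 2.
drill at shift 2 is achievable: drill -> shift 2, polish -> shift 1, press -> shift 1, anneal -> shift 3, finish -> shift 3, deburr -> shift 2, weld -> shift 4.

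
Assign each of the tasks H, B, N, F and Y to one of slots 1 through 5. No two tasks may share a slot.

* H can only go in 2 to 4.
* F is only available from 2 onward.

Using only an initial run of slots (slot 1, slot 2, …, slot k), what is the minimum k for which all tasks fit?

With at most 1 per slot and 5 tasks, at least 5 slots are needed.
H can't be placed before 2, so the schedule must run through at least slot 2.
5 works (last occupied slot: 5): for example B in 1, N in 4, H in 2, F in 3, Y in 5.

5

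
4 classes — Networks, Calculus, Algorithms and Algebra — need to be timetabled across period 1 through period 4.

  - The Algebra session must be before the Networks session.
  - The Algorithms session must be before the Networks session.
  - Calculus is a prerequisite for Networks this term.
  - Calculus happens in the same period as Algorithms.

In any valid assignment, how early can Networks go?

Precedence pushes Networks to at least period 2.
Networks at period 2 is achievable: Networks in period 2, Algebra in period 1, Calculus in period 1, Algorithms in period 1.

period 2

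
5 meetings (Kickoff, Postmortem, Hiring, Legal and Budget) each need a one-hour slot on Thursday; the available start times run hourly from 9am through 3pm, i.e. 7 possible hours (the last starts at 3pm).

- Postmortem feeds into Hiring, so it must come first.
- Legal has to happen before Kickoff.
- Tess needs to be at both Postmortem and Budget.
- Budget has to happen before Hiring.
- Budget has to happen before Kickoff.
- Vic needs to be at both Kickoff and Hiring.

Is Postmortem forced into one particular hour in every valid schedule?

No

Postmortem can be 9am (e.g. Budget in 10am, Legal in 9am, Kickoff in 11am, Hiring in 12pm, Postmortem in 9am) or 10am (e.g. Kickoff in 10am, Budget in 9am, Legal in 9am, Postmortem in 10am, Hiring in 11am).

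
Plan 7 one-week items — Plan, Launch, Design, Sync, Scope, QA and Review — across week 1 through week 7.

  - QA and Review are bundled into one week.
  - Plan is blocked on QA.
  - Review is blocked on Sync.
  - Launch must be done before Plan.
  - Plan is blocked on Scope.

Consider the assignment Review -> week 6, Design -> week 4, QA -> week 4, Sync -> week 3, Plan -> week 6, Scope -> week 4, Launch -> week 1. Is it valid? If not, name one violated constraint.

Invalid. QA and Review are bundled into one week.

Launch must be done before Plan — holds.
QA and Review are bundled into one week — violated.
Plan is blocked on Scope — holds.
Review is blocked on Sync — holds.
Plan is blocked on QA — holds.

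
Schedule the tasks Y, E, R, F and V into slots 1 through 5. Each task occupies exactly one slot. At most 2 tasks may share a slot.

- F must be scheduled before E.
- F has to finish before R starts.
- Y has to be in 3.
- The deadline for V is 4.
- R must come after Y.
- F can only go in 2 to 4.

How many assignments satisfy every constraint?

36

Splitting on E: it can be 3 (6), 4 (12), 5 (18). Listing each branch's schedules as (Y, R, F, V):
E=3: (3,4,2,1) (3,4,2,2) (3,4,2,4) (3,5,2,1) (3,5,2,2) (3,5,2,4) — 6.
E=4: (3,4,2,1) (3,4,2,2) (3,4,2,3) (3,4,3,1) (3,4,3,2) (3,5,2,1) (3,5,2,2) (3,5,2,3) (3,5,2,4) (3,5,3,1) (3,5,3,2) (3,5,3,4) — 12.
E=5: (3,4,2,1) (3,4,2,2) (3,4,2,3) (3,4,2,4) (3,4,3,1) (3,4,3,2) (3,4,3,4) (3,5,2,1) (3,5,2,2) (3,5,2,3) (3,5,2,4) (3,5,3,1) (3,5,3,2) (3,5,3,4) (3,5,4,1) (3,5,4,2) (3,5,4,3) (3,5,4,4) — 18.
Summing: 6 + 12 + 18 = 36.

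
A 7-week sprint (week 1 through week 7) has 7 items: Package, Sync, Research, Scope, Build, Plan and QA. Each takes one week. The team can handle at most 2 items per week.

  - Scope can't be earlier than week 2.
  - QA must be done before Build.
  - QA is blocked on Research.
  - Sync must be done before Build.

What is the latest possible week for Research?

week 5

Downstream work caps Research at week 5.
Research at week 5 is achievable: Research in week 5, Sync in week 1, Build in week 7, QA in week 6, Package in week 1, Plan in week 2, Scope in week 2.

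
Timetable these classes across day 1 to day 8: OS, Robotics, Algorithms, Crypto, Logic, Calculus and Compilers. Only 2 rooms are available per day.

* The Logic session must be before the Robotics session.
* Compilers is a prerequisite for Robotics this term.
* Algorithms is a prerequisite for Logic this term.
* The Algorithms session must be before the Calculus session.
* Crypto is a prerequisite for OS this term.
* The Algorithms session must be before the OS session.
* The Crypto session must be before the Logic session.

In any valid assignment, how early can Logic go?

Precedence pushes Logic to at least day 2; downstream work caps Logic at day 7.
Logic at day 2 is achievable: Algorithms=day 1, Compilers=day 3, Logic=day 2, OS=day 2, Robotics=day 4, Crypto=day 1, Calculus=day 3.

day 2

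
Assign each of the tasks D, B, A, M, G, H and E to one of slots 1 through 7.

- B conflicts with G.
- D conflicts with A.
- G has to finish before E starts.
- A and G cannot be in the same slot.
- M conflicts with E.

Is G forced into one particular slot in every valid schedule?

G can be 1 (e.g. B in 2; H in 1; D in 1; M in 1; G in 1; A in 2; E in 2) or 2 (e.g. G in 2; D in 1; M in 1; H in 1; A in 3; B in 1; E in 3).

No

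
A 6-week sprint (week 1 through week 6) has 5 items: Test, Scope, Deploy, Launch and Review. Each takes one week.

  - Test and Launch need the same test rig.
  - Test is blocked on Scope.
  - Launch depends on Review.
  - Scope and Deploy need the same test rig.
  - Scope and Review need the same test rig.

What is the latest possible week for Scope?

Downstream work caps Scope at week 5.
Scope at week 5 is achievable: Review=week 1; Test=week 6; Scope=week 5; Launch=week 2; Deploy=week 1.

week 5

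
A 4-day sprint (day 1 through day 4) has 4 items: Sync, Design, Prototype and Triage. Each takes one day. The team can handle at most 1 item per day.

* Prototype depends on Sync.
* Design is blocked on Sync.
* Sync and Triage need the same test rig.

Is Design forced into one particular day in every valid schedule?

Design can be day 2 (e.g. Prototype in day 3, Sync in day 1, Triage in day 4, Design in day 2) or day 3 (e.g. Design -> day 3, Triage -> day 4, Sync -> day 1, Prototype -> day 2).

No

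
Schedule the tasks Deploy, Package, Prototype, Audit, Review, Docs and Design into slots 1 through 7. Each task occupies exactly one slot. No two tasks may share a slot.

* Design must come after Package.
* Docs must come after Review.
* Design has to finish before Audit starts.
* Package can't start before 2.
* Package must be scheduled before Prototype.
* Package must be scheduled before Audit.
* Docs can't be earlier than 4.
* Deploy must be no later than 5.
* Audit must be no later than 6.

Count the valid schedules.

Splitting on Deploy: it can be 1 (24), 2 (6), 3 (6), 4 (5), 5 (5). Listing each branch's schedules as (Package, Prototype, Audit, Review, Docs, Design):
Deploy=1: (2,3,5,6,7,4) (2,3,6,4,7,5) (2,3,6,5,7,4) (2,4,5,6,7,3) (2,4,6,3,7,5) (2,4,6,5,7,3) (2,5,4,6,7,3) (2,5,6,3,7,4) (2,5,6,4,7,3) (2,6,4,5,7,3) (2,6,5,3,7,4) (2,6,5,4,7,3) (2,7,4,5,6,3) (2,7,5,3,6,4) (2,7,5,4,6,3) (2,7,6,3,4,5) (2,7,6,3,5,4) (2,7,6,4,5,3) (3,4,6,2,7,5) (3,5,6,2,7,4) (3,6,5,2,7,4) (3,7,5,2,6,4) (3,7,6,2,4,5) (3,7,6,2,5,4) — 24.
Deploy=2: (3,4,6,1,7,5) (3,5,6,1,7,4) (3,6,5,1,7,4) (3,7,5,1,6,4) (3,7,6,1,4,5) (3,7,6,1,5,4) — 6.
Deploy=3: (2,4,6,1,7,5) (2,5,6,1,7,4) (2,6,5,1,7,4) (2,7,5,1,6,4) (2,7,6,1,4,5) (2,7,6,1,5,4) — 6.
Deploy=4: (2,3,6,1,7,5) (2,5,6,1,7,3) (2,6,5,1,7,3) (2,7,5,1,6,3) (2,7,6,1,5,3) — 5.
Deploy=5: (2,3,6,1,7,4) (2,4,6,1,7,3) (2,6,4,1,7,3) (2,7,4,1,6,3) (2,7,6,1,4,3) — 5.
Summing: 24 + 6 + 6 + 5 + 5 = 46.

46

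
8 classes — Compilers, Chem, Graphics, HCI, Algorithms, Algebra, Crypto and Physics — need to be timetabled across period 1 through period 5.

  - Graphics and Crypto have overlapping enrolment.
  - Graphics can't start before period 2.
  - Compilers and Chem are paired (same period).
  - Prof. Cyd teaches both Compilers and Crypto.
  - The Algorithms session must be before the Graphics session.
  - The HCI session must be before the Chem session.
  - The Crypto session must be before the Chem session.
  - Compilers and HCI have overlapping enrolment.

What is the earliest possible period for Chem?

period 2

Precedence pushes Chem to at least period 2.
Chem at period 2 is achievable: Graphics -> period 2; Algebra -> period 1; HCI -> period 1; Chem -> period 2; Compilers -> period 2; Physics -> period 1; Algorithms -> period 1; Crypto -> period 1.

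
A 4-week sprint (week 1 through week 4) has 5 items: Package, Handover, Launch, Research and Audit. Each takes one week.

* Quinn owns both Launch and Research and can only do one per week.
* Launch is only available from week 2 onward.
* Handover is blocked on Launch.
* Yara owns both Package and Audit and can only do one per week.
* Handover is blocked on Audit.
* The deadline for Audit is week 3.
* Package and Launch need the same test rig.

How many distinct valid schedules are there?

Splitting on Package: it can be week 1 (15), week 2 (6), week 3 (12), week 4 (24). Listing each branch's schedules as (Handover, Launch, Research, Audit) by week number:
Package=week 1: (3,2,1,2) (3,2,3,2) (3,2,4,2) (4,2,1,2) (4,2,1,3) (4,2,3,2) (4,2,3,3) (4,2,4,2) (4,2,4,3) (4,3,1,2) (4,3,1,3) (4,3,2,2) (4,3,2,3) (4,3,4,2) (4,3,4,3) — 15.
Package=week 2: (4,3,1,1) (4,3,1,3) (4,3,2,1) (4,3,2,3) (4,3,4,1) (4,3,4,3) — 6.
Package=week 3: (3,2,1,1) (3,2,1,2) (3,2,3,1) (3,2,3,2) (3,2,4,1) (3,2,4,2) (4,2,1,1) (4,2,1,2) (4,2,3,1) (4,2,3,2) (4,2,4,1) (4,2,4,2) — 12.
Package=week 4: (3,2,1,1) (3,2,1,2) (3,2,3,1) (3,2,3,2) (3,2,4,1) (3,2,4,2) (4,2,1,1) (4,2,1,2) (4,2,1,3) (4,2,3,1) (4,2,3,2) (4,2,3,3) (4,2,4,1) (4,2,4,2) (4,2,4,3) (4,3,1,1) (4,3,1,2) (4,3,1,3) (4,3,2,1) (4,3,2,2) (4,3,2,3) (4,3,4,1) (4,3,4,2) (4,3,4,3) — 24.
Summing: 15 + 6 + 12 + 24 = 57.

57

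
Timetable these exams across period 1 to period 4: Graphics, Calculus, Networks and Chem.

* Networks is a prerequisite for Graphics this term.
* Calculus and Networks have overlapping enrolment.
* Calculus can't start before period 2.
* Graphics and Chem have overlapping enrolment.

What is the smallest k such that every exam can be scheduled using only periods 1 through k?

2

The precedence chain requires at least 2 distinct periods.
2 works (last occupied period: period 2): for example Chem in period 1; Calculus in period 2; Graphics in period 2; Networks in period 1.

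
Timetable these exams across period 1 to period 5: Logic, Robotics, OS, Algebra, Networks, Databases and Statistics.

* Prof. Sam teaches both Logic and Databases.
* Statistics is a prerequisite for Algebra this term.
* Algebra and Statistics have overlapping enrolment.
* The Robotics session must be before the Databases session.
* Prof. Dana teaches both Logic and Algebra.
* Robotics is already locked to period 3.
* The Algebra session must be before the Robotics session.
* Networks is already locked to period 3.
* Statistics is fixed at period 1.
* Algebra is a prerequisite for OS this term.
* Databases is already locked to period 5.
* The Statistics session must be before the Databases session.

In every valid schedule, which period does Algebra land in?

Statistics is fixed at period 1 and must come before Algebra, so Algebra is at least period 2.
Robotics is fixed at period 3 and must come after Algebra, so Algebra is at most period 2.
So Algebra must be period 2.

period 2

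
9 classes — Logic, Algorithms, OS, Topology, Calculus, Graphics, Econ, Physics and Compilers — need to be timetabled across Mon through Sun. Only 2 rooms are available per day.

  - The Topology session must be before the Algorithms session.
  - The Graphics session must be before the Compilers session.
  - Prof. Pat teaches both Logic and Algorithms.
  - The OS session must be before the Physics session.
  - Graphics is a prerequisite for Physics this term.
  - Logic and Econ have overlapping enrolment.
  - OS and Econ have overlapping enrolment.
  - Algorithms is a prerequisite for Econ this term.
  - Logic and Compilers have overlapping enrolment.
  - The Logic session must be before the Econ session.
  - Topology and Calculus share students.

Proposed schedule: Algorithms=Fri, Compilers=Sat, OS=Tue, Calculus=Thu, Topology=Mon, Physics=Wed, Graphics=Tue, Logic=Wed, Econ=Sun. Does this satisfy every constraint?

The Graphics session must be before the Compilers session — holds.
The OS session must be before the Physics session — holds.
The Topology session must be before the Algorithms session — holds.
Algorithms is a prerequisite for Econ this term — holds.
Prof. Pat teaches both Logic and Algorithms — holds.
Only 2 rooms are available per day — holds.
Logic and Econ have overlapping enrolment — holds.
The Logic session must be before the Econ session — holds.
Topology and Calculus share students — holds.
Graphics is a prerequisite for Physics this term — holds.
OS and Econ have overlapping enrolment — holds.
Logic and Compilers have overlapping enrolment — holds.

Valid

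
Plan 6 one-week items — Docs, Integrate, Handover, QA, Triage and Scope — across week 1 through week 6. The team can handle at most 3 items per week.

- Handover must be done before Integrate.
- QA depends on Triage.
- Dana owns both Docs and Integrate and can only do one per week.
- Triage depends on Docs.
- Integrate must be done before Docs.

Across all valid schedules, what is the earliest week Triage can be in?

Precedence pushes Triage to at least week 4; downstream work caps Triage at week 5.
Triage at week 4 is achievable: Triage in week 4, Scope in week 1, Docs in week 3, Integrate in week 2, QA in week 5, Handover in week 1.

week 4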